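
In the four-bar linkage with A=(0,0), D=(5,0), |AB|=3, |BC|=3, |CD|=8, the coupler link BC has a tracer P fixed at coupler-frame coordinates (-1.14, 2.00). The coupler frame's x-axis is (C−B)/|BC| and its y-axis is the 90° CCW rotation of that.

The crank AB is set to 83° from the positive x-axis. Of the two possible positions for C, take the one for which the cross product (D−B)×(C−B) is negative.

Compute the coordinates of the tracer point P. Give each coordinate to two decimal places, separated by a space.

A=(0,0), D=(5.00,0)
B = A + 3.00·(cos83°, sin83°) = (0.3656, 2.9776)
|BD| = 5.5085
circle(B,3.00) ∩ circle(D,8.00): a=-2.2380, h=1.9978
  candidates: C₊=(-0.4373,5.8682) cross=11.005; C₋=(-2.5972,2.5066) cross=-11.005
  mode - wants cross < 0 → take C=(-2.5972,2.5066) (cross=-11.005)
ex = (C−B)/|BC| = (-0.9876,-0.1570); ey = (0.1570,-0.9876)
P = B + -1.14·ex + 2.00·ey = (1.8055,1.1815)

1.81 1.18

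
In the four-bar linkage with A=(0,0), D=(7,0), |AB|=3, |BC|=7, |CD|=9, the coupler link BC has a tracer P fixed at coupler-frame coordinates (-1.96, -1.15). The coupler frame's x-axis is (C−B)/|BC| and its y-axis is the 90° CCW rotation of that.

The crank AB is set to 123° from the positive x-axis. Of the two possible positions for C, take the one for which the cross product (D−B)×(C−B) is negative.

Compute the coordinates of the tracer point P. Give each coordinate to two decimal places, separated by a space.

-3.00 4.33

A=(0,0), D=(7.00,0)
B = A + 3.00·(cos123°, sin123°) = (-1.6339, 2.5160)
|BD| = 8.9930
circle(B,7.00) ∩ circle(D,9.00): a=2.7174, h=6.4510
  candidates: C₊=(2.7798,7.9492) cross=58.014; C₋=(-0.8299,-4.4377) cross=-58.014
  mode - wants cross < 0 → take C=(-0.8299,-4.4377) (cross=-58.014)
ex = (C−B)/|BC| = (0.1149,-0.9934); ey = (0.9934,0.1149)
P = B + -1.96·ex + -1.15·ey = (-3.0014,4.3309)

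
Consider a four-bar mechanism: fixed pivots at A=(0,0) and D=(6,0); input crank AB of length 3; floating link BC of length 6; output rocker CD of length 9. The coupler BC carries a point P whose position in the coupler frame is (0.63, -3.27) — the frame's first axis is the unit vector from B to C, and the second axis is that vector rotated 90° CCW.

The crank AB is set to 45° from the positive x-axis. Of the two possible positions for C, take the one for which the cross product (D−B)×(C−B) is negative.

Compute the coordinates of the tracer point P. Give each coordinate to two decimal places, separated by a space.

A=(0,0), D=(6.00,0)
B = A + 3.00·(cos45°, sin45°) = (2.1213, 2.1213)
|BD| = 4.4209
circle(B,6.00) ∩ circle(D,9.00): a=-2.8790, h=5.2641
  candidates: C₊=(2.1213,8.1213) cross=23.272; C₋=(-2.9306,-1.1157) cross=-23.272
  mode - wants cross < 0 → take C=(-2.9306,-1.1157) (cross=-23.272)
ex = (C−B)/|BC| = (-0.8420,-0.5395); ey = (0.5395,-0.8420)
P = B + 0.63·ex + -3.27·ey = (-0.1733,4.5347)

-0.17 4.53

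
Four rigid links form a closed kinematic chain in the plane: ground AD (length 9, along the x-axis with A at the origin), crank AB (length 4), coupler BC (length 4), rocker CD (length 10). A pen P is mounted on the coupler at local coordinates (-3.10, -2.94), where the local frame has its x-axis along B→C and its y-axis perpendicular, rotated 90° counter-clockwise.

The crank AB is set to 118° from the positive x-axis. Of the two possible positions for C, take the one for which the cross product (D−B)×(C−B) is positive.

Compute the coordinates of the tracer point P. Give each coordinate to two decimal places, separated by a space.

-2.27 -0.72

A=(0,0), D=(9.00,0)
B = A + 4.00·(cos118°, sin118°) = (-1.8779, 3.5318)
|BD| = 11.4369
circle(B,4.00) ∩ circle(D,10.00): a=2.0461, h=3.4371
  candidates: C₊=(1.1296,6.1690) cross=39.309; C₋=(-0.9932,-0.3691) cross=-39.309
  mode + wants cross > 0 → take C=(1.1296,6.1690) (cross=39.309)
ex = (C−B)/|BC| = (0.7519,0.6593); ey = (-0.6593,0.7519)
P = B + -3.10·ex + -2.94·ey = (-2.2703,-0.7226)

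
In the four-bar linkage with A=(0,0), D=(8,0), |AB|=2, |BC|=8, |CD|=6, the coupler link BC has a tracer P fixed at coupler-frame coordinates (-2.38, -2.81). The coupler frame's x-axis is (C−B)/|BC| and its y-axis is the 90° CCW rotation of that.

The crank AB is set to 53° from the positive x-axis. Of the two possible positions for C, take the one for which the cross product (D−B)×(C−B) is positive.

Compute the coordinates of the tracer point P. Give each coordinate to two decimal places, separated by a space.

A=(0,0), D=(8.00,0)
B = A + 2.00·(cos53°, sin53°) = (1.2036, 1.5973)
|BD| = 6.9815
circle(B,8.00) ∩ circle(D,6.00): a=5.4961, h=5.8132
  candidates: C₊=(7.8839,5.9989) cross=40.585; C₋=(5.2239,-5.3192) cross=-40.585
  mode + wants cross > 0 → take C=(7.8839,5.9989) (cross=40.585)
ex = (C−B)/|BC| = (0.8350,0.5502); ey = (-0.5502,0.8350)
P = B + -2.38·ex + -2.81·ey = (0.7623,-2.0586)

0.76 -2.06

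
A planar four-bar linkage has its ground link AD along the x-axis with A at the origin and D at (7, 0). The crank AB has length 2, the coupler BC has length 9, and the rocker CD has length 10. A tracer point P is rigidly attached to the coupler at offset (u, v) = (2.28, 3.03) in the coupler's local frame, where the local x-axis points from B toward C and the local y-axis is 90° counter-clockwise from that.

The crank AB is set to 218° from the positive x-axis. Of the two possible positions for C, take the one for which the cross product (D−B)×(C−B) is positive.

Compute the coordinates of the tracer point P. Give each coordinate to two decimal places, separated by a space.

A=(0,0), D=(7.00,0)
B = A + 2.00·(cos218°, sin218°) = (-1.5760, -1.2313)
|BD| = 8.6640
circle(B,9.00) ∩ circle(D,10.00): a=3.2355, h=8.3983
  candidates: C₊=(0.4331,7.5416) cross=72.763; C₋=(2.8202,-9.0846) cross=-72.763
  mode + wants cross > 0 → take C=(0.4331,7.5416) (cross=72.763)
ex = (C−B)/|BC| = (0.2232,0.9748); ey = (-0.9748,0.2232)
P = B + 2.28·ex + 3.03·ey = (-4.0206,1.6675)

-4.02 1.67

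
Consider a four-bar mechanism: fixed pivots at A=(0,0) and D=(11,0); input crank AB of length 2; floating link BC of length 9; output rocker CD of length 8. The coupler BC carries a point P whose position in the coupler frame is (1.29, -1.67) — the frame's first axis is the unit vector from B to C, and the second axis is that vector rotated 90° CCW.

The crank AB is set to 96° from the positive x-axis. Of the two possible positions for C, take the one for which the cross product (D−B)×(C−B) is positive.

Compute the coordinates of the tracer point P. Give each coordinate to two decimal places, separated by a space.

A=(0,0), D=(11.00,0)
B = A + 2.00·(cos96°, sin96°) = (-0.2091, 1.9890)
|BD| = 11.3842
circle(B,9.00) ∩ circle(D,8.00): a=6.4387, h=6.2883
  candidates: C₊=(7.2293,7.0556) cross=71.587; C₋=(5.0319,-5.3275) cross=-71.587
  mode + wants cross > 0 → take C=(7.2293,7.0556) (cross=71.587)
ex = (C−B)/|BC| = (0.8265,0.5630); ey = (-0.5630,0.8265)
P = B + 1.29·ex + -1.67·ey = (1.7972,1.3350)

1.80 1.34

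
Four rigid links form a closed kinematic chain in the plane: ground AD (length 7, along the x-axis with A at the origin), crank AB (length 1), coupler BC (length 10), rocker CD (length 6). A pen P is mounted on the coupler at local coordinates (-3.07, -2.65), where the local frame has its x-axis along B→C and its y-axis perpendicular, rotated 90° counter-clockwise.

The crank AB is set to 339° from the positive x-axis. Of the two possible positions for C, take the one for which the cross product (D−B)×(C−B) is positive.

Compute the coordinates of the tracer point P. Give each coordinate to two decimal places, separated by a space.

0.09 -4.33

A=(0,0), D=(7.00,0)
B = A + 1.00·(cos339°, sin339°) = (0.9336, -0.3584)
|BD| = 6.0770
circle(B,10.00) ∩ circle(D,6.00): a=8.3043, h=5.5713
  candidates: C₊=(8.8948,5.6929) cross=33.857; C₋=(9.5519,-5.4303) cross=-33.857
  mode + wants cross > 0 → take C=(8.8948,5.6929) (cross=33.857)
ex = (C−B)/|BC| = (0.7961,0.6051); ey = (-0.6051,0.7961)
P = B + -3.07·ex + -2.65·ey = (0.0931,-4.3259)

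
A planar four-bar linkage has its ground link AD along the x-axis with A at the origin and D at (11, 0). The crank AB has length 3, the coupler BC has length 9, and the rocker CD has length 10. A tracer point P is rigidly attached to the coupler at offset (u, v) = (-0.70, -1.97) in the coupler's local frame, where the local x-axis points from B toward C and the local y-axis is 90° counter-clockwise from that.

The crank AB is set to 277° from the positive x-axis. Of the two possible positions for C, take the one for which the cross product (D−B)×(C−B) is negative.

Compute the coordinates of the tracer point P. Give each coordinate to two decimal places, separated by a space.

-1.49 -3.94

A=(0,0), D=(11.00,0)
B = A + 3.00·(cos277°, sin277°) = (0.3656, -2.9776)
|BD| = 11.0434
circle(B,9.00) ∩ circle(D,10.00): a=4.6615, h=7.6988
  candidates: C₊=(2.7786,5.6929) cross=85.020; C₋=(6.9302,-9.1344) cross=-85.020
  mode - wants cross < 0 → take C=(6.9302,-9.1344) (cross=-85.020)
ex = (C−B)/|BC| = (0.7294,-0.6841); ey = (0.6841,0.7294)
P = B + -0.70·ex + -1.97·ey = (-1.4926,-3.9357)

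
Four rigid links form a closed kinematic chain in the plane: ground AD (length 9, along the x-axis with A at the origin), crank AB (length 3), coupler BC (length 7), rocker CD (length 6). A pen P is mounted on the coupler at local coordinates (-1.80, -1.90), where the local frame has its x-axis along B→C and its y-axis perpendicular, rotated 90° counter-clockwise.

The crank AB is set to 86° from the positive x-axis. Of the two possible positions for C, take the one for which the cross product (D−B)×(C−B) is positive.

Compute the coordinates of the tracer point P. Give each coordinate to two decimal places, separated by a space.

-0.77 0.57

A=(0,0), D=(9.00,0)
B = A + 3.00·(cos86°, sin86°) = (0.2093, 2.9927)
|BD| = 9.2862
circle(B,7.00) ∩ circle(D,6.00): a=5.3431, h=4.5224
  candidates: C₊=(6.7247,5.5518) cross=41.995; C₋=(3.8098,-3.0103) cross=-41.995
  mode + wants cross > 0 → take C=(6.7247,5.5518) (cross=41.995)
ex = (C−B)/|BC| = (0.9308,0.3656); ey = (-0.3656,0.9308)
P = B + -1.80·ex + -1.90·ey = (-0.7715,0.5662)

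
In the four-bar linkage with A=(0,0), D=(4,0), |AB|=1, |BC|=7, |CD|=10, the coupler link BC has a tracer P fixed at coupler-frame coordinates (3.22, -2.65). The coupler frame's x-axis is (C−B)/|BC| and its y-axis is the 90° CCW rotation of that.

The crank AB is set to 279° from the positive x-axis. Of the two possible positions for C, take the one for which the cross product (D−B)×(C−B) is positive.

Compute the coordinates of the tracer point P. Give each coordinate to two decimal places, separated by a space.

A=(0,0), D=(4.00,0)
B = A + 1.00·(cos279°, sin279°) = (0.1564, -0.9877)
|BD| = 3.9684
circle(B,7.00) ∩ circle(D,10.00): a=-4.4415, h=5.4105
  candidates: C₊=(-5.4919,3.1471) cross=21.471; C₋=(-2.7987,-7.3333) cross=-21.471
  mode + wants cross > 0 → take C=(-5.4919,3.1471) (cross=21.471)
ex = (C−B)/|BC| = (-0.8069,0.5907); ey = (-0.5907,-0.8069)
P = B + 3.22·ex + -2.65·ey = (-0.8765,3.0526)

-0.88 3.05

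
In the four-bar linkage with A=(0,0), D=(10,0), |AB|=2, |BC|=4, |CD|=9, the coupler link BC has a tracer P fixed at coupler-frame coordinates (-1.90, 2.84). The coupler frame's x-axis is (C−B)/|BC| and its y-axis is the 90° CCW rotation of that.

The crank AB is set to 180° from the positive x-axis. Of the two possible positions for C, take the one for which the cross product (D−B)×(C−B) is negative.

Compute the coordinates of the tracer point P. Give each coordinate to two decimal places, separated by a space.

-1.95 3.42

A=(0,0), D=(10.00,0)
B = A + 2.00·(cos180°, sin180°) = (-2.0000, 0.0000)
|BD| = 12.0000
circle(B,4.00) ∩ circle(D,9.00): a=3.2917, h=2.2726
  candidates: C₊=(1.2917,2.2726) cross=27.272; C₋=(1.2917,-2.2726) cross=-27.272
  mode - wants cross < 0 → take C=(1.2917,-2.2726) (cross=-27.272)
ex = (C−B)/|BC| = (0.8229,-0.5682); ey = (0.5682,0.8229)
P = B + -1.90·ex + 2.84·ey = (-1.9500,3.4166)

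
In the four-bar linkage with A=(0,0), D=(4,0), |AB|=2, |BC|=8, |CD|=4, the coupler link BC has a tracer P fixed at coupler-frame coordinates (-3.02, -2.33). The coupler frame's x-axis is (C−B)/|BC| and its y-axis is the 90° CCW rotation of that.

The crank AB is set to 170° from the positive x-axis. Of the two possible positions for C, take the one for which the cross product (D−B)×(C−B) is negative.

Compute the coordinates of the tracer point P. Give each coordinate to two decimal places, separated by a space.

A=(0,0), D=(4.00,0)
B = A + 2.00·(cos170°, sin170°) = (-1.9696, 0.3473)
|BD| = 5.9797
circle(B,8.00) ∩ circle(D,4.00): a=7.0034, h=3.8668
  candidates: C₊=(5.2466,3.8008) cross=23.122; C₋=(4.7974,-3.9197) cross=-23.122
  mode - wants cross < 0 → take C=(4.7974,-3.9197) (cross=-23.122)
ex = (C−B)/|BC| = (0.8459,-0.5334); ey = (0.5334,0.8459)
P = B + -3.02·ex + -2.33·ey = (-5.7669,-0.0128)

-5.77 -0.01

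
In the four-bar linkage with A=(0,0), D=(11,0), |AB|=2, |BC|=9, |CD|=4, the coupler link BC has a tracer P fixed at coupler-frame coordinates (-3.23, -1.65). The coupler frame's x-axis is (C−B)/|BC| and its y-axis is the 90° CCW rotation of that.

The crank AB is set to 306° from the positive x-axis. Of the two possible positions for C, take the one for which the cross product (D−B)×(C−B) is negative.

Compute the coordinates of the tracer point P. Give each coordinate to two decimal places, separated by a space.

-2.36 -2.42

A=(0,0), D=(11.00,0)
B = A + 2.00·(cos306°, sin306°) = (1.1756, -1.6180)
|BD| = 9.9568
circle(B,9.00) ∩ circle(D,4.00): a=8.2425, h=3.6140
  candidates: C₊=(8.7212,3.2874) cross=35.984; C₋=(9.8958,-3.8446) cross=-35.984
  mode - wants cross < 0 → take C=(9.8958,-3.8446) (cross=-35.984)
ex = (C−B)/|BC| = (0.9689,-0.2474); ey = (0.2474,0.9689)
P = B + -3.23·ex + -1.65·ey = (-2.3622,-2.4177)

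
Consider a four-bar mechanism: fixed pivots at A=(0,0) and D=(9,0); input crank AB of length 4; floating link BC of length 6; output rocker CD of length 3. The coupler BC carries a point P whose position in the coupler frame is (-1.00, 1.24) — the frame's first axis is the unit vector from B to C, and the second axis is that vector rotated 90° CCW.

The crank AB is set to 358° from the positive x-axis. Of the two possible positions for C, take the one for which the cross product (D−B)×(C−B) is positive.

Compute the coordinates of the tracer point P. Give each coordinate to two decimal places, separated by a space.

A=(0,0), D=(9.00,0)
B = A + 4.00·(cos358°, sin358°) = (3.9976, -0.1396)
|BD| = 5.0044
circle(B,6.00) ∩ circle(D,3.00): a=5.1998, h=2.9936
  candidates: C₊=(9.1119,2.9979) cross=14.981; C₋=(9.2789,-2.9870) cross=-14.981
  mode + wants cross > 0 → take C=(9.1119,2.9979) (cross=14.981)
ex = (C−B)/|BC| = (0.8524,0.5229); ey = (-0.5229,0.8524)
P = B + -1.00·ex + 1.24·ey = (2.4968,0.3944)

2.50 0.39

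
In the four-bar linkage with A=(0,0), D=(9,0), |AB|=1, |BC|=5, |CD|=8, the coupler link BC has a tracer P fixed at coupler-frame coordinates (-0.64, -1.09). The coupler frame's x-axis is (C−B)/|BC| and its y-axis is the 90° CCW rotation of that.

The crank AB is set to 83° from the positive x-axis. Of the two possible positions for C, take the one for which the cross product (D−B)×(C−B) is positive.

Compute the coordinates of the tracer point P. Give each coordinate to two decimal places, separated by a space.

0.68 -0.14

A=(0,0), D=(9.00,0)
B = A + 1.00·(cos83°, sin83°) = (0.1219, 0.9925)
|BD| = 8.9334
circle(B,5.00) ∩ circle(D,8.00): a=2.2839, h=4.4479
  candidates: C₊=(2.8858,5.1591) cross=39.735; C₋=(1.8975,-3.6816) cross=-39.735
  mode + wants cross > 0 → take C=(2.8858,5.1591) (cross=39.735)
ex = (C−B)/|BC| = (0.5528,0.8333); ey = (-0.8333,0.5528)
P = B + -0.64·ex + -1.09·ey = (0.6764,-0.1433)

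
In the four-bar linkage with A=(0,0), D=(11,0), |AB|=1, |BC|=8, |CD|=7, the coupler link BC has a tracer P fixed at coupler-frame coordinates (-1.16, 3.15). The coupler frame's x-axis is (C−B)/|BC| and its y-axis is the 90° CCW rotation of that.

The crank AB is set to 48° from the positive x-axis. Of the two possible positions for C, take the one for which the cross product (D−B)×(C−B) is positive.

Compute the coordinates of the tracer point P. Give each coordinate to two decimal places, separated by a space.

A=(0,0), D=(11.00,0)
B = A + 1.00·(cos48°, sin48°) = (0.6691, 0.7431)
|BD| = 10.3576
circle(B,8.00) ∩ circle(D,7.00): a=5.9029, h=5.3996
  candidates: C₊=(6.9442,5.7053) cross=55.927; C₋=(6.1694,-5.0661) cross=-55.927
  mode + wants cross > 0 → take C=(6.9442,5.7053) (cross=55.927)
ex = (C−B)/|BC| = (0.7844,0.6203); ey = (-0.6203,0.7844)
P = B + -1.16·ex + 3.15·ey = (-2.1946,2.4944)

-2.19 2.49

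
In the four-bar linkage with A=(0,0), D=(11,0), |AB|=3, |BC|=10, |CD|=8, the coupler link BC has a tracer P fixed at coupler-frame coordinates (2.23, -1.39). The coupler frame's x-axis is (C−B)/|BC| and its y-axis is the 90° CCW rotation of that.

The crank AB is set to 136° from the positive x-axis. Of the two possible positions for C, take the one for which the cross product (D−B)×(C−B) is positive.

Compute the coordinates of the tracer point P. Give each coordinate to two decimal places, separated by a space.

0.46 1.89

A=(0,0), D=(11.00,0)
B = A + 3.00·(cos136°, sin136°) = (-2.1580, 2.0840)
|BD| = 13.3220
circle(B,10.00) ∩ circle(D,8.00): a=8.0122, h=5.9838
  candidates: C₊=(6.6915,6.7407) cross=79.716; C₋=(4.8195,-5.0795) cross=-79.716
  mode + wants cross > 0 → take C=(6.6915,6.7407) (cross=79.716)
ex = (C−B)/|BC| = (0.8850,0.4657); ey = (-0.4657,0.8850)
P = B + 2.23·ex + -1.39·ey = (0.4627,1.8923)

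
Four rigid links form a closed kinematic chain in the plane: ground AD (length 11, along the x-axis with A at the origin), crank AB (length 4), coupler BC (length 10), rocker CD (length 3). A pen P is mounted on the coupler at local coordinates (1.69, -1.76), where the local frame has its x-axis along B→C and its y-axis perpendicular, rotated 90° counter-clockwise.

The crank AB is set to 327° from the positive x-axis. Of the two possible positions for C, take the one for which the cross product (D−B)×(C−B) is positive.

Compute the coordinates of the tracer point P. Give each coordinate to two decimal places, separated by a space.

5.70 -2.86

A=(0,0), D=(11.00,0)
B = A + 4.00·(cos327°, sin327°) = (3.3547, -2.1786)
|BD| = 7.9497
circle(B,10.00) ∩ circle(D,3.00): a=9.6983, h=2.4376
  candidates: C₊=(12.0137,2.8235) cross=19.378; C₋=(13.3498,-1.8651) cross=-19.378
  mode + wants cross > 0 → take C=(12.0137,2.8235) (cross=19.378)
ex = (C−B)/|BC| = (0.8659,0.5002); ey = (-0.5002,0.8659)
P = B + 1.69·ex + -1.76·ey = (5.6984,-2.8572)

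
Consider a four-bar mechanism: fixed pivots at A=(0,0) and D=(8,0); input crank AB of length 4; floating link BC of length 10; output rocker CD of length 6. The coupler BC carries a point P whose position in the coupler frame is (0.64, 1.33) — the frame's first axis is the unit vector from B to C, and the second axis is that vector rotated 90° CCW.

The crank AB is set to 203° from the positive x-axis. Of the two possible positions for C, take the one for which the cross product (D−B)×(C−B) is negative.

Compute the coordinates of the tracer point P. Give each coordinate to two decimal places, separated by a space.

A=(0,0), D=(8.00,0)
B = A + 4.00·(cos203°, sin203°) = (-3.6820, -1.5629)
|BD| = 11.7861
circle(B,10.00) ∩ circle(D,6.00): a=8.6081, h=5.0892
  candidates: C₊=(4.1752,4.6229) cross=59.982; C₋=(5.5249,-5.4657) cross=-59.982
  mode - wants cross < 0 → take C=(5.5249,-5.4657) (cross=-59.982)
ex = (C−B)/|BC| = (0.9207,-0.3903); ey = (0.3903,0.9207)
P = B + 0.64·ex + 1.33·ey = (-2.5737,-0.5882)

-2.57 -0.59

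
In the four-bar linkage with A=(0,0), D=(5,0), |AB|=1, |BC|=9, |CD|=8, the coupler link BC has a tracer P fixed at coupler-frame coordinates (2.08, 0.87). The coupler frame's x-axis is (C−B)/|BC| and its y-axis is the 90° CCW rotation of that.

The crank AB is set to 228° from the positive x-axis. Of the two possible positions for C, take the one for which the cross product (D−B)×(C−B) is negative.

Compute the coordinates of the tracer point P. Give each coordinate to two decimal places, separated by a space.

A=(0,0), D=(5.00,0)
B = A + 1.00·(cos228°, sin228°) = (-0.6691, -0.7431)
|BD| = 5.7176
circle(B,9.00) ∩ circle(D,8.00): a=4.3454, h=7.8814
  candidates: C₊=(2.6151,7.6362) cross=45.063; C₋=(4.6638,-7.9929) cross=-45.063
  mode - wants cross < 0 → take C=(4.6638,-7.9929) (cross=-45.063)
ex = (C−B)/|BC| = (0.5926,-0.8055); ey = (0.8055,0.5926)
P = B + 2.08·ex + 0.87·ey = (1.2642,-1.9031)

1.26 -1.90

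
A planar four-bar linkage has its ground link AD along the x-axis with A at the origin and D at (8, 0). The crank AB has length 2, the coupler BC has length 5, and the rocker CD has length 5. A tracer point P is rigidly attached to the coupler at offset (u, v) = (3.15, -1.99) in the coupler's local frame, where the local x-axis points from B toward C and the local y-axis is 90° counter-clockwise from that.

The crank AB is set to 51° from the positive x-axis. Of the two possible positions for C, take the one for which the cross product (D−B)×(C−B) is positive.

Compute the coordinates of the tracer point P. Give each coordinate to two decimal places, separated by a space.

4.98 1.62

A=(0,0), D=(8.00,0)
B = A + 2.00·(cos51°, sin51°) = (1.2586, 1.5543)
|BD| = 6.9182
circle(B,5.00) ∩ circle(D,5.00): a=3.4591, h=3.6103
  candidates: C₊=(5.4404,4.2952) cross=24.977; C₋=(3.8182,-2.7409) cross=-24.977
  mode + wants cross > 0 → take C=(5.4404,4.2952) (cross=24.977)
ex = (C−B)/|BC| = (0.8364,0.5482); ey = (-0.5482,0.8364)
P = B + 3.15·ex + -1.99·ey = (4.9841,1.6167)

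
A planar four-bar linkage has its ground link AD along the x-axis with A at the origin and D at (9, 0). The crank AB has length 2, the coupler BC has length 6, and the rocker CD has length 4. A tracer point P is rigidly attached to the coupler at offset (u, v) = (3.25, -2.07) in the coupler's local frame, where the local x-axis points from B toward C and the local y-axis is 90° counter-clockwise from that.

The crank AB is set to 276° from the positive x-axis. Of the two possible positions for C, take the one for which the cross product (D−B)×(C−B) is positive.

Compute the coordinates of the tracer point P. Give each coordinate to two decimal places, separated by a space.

4.06 -1.93

A=(0,0), D=(9.00,0)
B = A + 2.00·(cos276°, sin276°) = (0.2091, -1.9890)
|BD| = 9.0132
circle(B,6.00) ∩ circle(D,4.00): a=5.6161, h=2.1118
  candidates: C₊=(5.2206,1.3101) cross=19.034; C₋=(6.1527,-2.8094) cross=-19.034
  mode + wants cross > 0 → take C=(5.2206,1.3101) (cross=19.034)
ex = (C−B)/|BC| = (0.8353,0.5499); ey = (-0.5499,0.8353)
P = B + 3.25·ex + -2.07·ey = (4.0619,-1.9310)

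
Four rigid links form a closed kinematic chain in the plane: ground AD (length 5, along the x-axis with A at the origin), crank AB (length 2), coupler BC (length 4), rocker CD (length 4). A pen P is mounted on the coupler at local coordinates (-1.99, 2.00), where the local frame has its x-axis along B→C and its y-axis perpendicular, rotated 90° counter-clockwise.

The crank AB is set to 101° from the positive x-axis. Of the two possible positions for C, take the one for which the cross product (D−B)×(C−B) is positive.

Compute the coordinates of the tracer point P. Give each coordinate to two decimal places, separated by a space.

-3.02 2.97

A=(0,0), D=(5.00,0)
B = A + 2.00·(cos101°, sin101°) = (-0.3816, 1.9633)
|BD| = 5.7285
circle(B,4.00) ∩ circle(D,4.00): a=2.8643, h=2.7921
  candidates: C₊=(3.2661,3.6047) cross=15.995; C₋=(1.3523,-1.6414) cross=-15.995
  mode + wants cross > 0 → take C=(3.2661,3.6047) (cross=15.995)
ex = (C−B)/|BC| = (0.9119,0.4104); ey = (-0.4104,0.9119)
P = B + -1.99·ex + 2.00·ey = (-3.0171,2.9705)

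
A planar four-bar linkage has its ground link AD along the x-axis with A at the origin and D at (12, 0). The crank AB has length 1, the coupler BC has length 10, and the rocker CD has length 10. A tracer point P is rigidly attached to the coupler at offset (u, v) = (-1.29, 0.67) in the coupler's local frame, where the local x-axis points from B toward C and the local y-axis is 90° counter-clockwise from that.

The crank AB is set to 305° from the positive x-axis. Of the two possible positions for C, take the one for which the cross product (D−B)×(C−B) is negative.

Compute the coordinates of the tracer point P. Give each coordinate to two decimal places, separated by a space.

A=(0,0), D=(12.00,0)
B = A + 1.00·(cos305°, sin305°) = (0.5736, -0.8192)
|BD| = 11.4557
circle(B,10.00) ∩ circle(D,10.00): a=5.7279, h=8.1970
  candidates: C₊=(5.7007,7.7665) cross=93.903; C₋=(6.8729,-8.5856) cross=-93.903
  mode - wants cross < 0 → take C=(6.8729,-8.5856) (cross=-93.903)
ex = (C−B)/|BC| = (0.6299,-0.7766); ey = (0.7766,0.6299)
P = B + -1.29·ex + 0.67·ey = (0.2813,0.6048)

0.28 0.60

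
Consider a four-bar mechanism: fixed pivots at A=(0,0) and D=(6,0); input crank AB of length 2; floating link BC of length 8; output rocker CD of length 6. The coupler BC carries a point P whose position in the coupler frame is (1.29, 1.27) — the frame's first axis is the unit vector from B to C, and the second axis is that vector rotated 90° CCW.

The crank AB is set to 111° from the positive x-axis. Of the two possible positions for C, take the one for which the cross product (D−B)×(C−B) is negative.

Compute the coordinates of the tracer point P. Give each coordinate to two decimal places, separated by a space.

1.01 1.32

A=(0,0), D=(6.00,0)
B = A + 2.00·(cos111°, sin111°) = (-0.7167, 1.8672)
|BD| = 6.9714
circle(B,8.00) ∩ circle(D,6.00): a=5.4939, h=5.8152
  candidates: C₊=(6.1340,5.9985) cross=40.540; C₋=(3.0190,-5.2071) cross=-40.540
  mode - wants cross < 0 → take C=(3.0190,-5.2071) (cross=-40.540)
ex = (C−B)/|BC| = (0.4670,-0.8843); ey = (0.8843,0.4670)
P = B + 1.29·ex + 1.27·ey = (1.0087,1.3195)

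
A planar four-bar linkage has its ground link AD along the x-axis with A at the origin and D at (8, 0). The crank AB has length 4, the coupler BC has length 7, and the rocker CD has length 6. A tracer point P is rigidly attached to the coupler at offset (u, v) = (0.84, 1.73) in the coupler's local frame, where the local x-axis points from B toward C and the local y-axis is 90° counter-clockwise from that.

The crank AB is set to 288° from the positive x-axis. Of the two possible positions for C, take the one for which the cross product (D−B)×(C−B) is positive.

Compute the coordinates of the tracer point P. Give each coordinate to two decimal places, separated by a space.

-0.26 -2.60

A=(0,0), D=(8.00,0)
B = A + 4.00·(cos288°, sin288°) = (1.2361, -3.8042)
|BD| = 7.7603
circle(B,7.00) ∩ circle(D,6.00): a=4.7178, h=5.1713
  candidates: C₊=(2.8130,3.0158) cross=40.131; C₋=(7.8831,-5.9989) cross=-40.131
  mode + wants cross > 0 → take C=(2.8130,3.0158) (cross=40.131)
ex = (C−B)/|BC| = (0.2253,0.9743); ey = (-0.9743,0.2253)
P = B + 0.84·ex + 1.73·ey = (-0.2602,-2.5961)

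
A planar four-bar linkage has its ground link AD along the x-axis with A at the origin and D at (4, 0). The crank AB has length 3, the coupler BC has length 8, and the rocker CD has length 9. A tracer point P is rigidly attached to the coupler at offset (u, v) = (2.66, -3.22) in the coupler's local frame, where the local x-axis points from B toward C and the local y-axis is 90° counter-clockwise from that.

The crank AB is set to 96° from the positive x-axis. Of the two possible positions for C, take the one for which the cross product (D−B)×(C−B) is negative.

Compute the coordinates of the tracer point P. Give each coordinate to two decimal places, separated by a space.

-4.40 2.11

A=(0,0), D=(4.00,0)
B = A + 3.00·(cos96°, sin96°) = (-0.3136, 2.9836)
|BD| = 5.2449
circle(B,8.00) ∩ circle(D,9.00): a=1.0018, h=7.9370
  candidates: C₊=(5.0253,8.9414) cross=41.629; C₋=(-4.0047,-4.1140) cross=-41.629
  mode - wants cross < 0 → take C=(-4.0047,-4.1140) (cross=-41.629)
ex = (C−B)/|BC| = (-0.4614,-0.8872); ey = (0.8872,-0.4614)
P = B + 2.66·ex + -3.22·ey = (-4.3977,2.1093)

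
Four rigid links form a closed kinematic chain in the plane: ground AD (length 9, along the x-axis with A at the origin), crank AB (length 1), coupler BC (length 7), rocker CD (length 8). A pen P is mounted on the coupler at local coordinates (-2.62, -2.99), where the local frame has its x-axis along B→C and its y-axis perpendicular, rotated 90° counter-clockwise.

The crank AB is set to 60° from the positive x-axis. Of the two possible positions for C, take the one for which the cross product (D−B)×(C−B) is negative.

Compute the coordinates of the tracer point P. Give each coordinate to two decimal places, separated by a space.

A=(0,0), D=(9.00,0)
B = A + 1.00·(cos60°, sin60°) = (0.5000, 0.8660)
|BD| = 8.5440
circle(B,7.00) ∩ circle(D,8.00): a=3.3942, h=6.1220
  candidates: C₊=(4.4972,6.6125) cross=52.307; C₋=(3.2562,-5.5685) cross=-52.307
  mode - wants cross < 0 → take C=(3.2562,-5.5685) (cross=-52.307)
ex = (C−B)/|BC| = (0.3937,-0.9192); ey = (0.9192,0.3937)
P = B + -2.62·ex + -2.99·ey = (-3.2801,2.0971)

-3.28 2.10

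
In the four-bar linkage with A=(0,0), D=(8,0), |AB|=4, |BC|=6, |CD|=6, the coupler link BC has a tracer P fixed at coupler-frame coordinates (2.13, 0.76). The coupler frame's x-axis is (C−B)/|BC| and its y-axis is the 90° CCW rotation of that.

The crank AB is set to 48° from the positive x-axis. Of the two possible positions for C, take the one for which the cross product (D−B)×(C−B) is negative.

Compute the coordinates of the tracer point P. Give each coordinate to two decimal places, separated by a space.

A=(0,0), D=(8.00,0)
B = A + 4.00·(cos48°, sin48°) = (2.6765, 2.9726)
|BD| = 6.0972
circle(B,6.00) ∩ circle(D,6.00): a=3.0486, h=5.1678
  candidates: C₊=(7.8577,5.9983) cross=31.509; C₋=(2.8188,-3.0257) cross=-31.509
  mode - wants cross < 0 → take C=(2.8188,-3.0257) (cross=-31.509)
ex = (C−B)/|BC| = (0.0237,-0.9997); ey = (0.9997,0.0237)
P = B + 2.13·ex + 0.76·ey = (3.4868,0.8612)

3.49 0.86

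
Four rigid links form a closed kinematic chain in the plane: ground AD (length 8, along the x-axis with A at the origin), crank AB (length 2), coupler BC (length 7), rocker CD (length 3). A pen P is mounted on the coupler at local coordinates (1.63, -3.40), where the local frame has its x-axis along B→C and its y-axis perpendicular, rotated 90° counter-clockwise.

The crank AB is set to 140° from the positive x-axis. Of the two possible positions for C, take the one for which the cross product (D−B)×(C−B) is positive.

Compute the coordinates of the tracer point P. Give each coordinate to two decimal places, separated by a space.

0.25 -2.04

A=(0,0), D=(8.00,0)
B = A + 2.00·(cos140°, sin140°) = (-1.5321, 1.2856)
|BD| = 9.6184
circle(B,7.00) ∩ circle(D,3.00): a=6.8885, h=1.2442
  candidates: C₊=(5.4609,1.5979) cross=11.967; C₋=(5.1284,-0.8681) cross=-11.967
  mode + wants cross > 0 → take C=(5.4609,1.5979) (cross=11.967)
ex = (C−B)/|BC| = (0.9990,0.0446); ey = (-0.0446,0.9990)
P = B + 1.63·ex + -3.40·ey = (0.2480,-2.0383)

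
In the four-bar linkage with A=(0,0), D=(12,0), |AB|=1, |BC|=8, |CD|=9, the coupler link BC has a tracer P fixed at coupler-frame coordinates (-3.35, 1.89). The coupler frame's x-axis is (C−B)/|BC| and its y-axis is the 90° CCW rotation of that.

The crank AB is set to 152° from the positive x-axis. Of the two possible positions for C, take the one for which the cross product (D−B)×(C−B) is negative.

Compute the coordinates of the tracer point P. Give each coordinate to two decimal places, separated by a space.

A=(0,0), D=(12.00,0)
B = A + 1.00·(cos152°, sin152°) = (-0.8829, 0.4695)
|BD| = 12.8915
circle(B,8.00) ∩ circle(D,9.00): a=5.7864, h=5.5243
  candidates: C₊=(5.1008,5.7794) cross=71.216; C₋=(4.6984,-5.2619) cross=-71.216
  mode - wants cross < 0 → take C=(4.6984,-5.2619) (cross=-71.216)
ex = (C−B)/|BC| = (0.6977,-0.7164); ey = (0.7164,0.6977)
P = B + -3.35·ex + 1.89·ey = (-1.8661,4.1881)

-1.87 4.19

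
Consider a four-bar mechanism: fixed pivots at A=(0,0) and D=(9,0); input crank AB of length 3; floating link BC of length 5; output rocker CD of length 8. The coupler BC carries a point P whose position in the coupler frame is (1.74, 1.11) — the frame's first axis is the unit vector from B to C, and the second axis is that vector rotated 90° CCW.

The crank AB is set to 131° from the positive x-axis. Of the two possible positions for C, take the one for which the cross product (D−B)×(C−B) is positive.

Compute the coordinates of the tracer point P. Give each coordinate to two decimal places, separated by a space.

-0.95 4.06

A=(0,0), D=(9.00,0)
B = A + 3.00·(cos131°, sin131°) = (-1.9682, 2.2641)
|BD| = 11.1994
circle(B,5.00) ∩ circle(D,8.00): a=3.8586, h=3.1799
  candidates: C₊=(2.4536,4.5983) cross=35.613; C₋=(1.1678,-1.6301) cross=-35.613
  mode + wants cross > 0 → take C=(2.4536,4.5983) (cross=35.613)
ex = (C−B)/|BC| = (0.8843,0.4668); ey = (-0.4668,0.8843)
P = B + 1.74·ex + 1.11·ey = (-0.9476,4.0580)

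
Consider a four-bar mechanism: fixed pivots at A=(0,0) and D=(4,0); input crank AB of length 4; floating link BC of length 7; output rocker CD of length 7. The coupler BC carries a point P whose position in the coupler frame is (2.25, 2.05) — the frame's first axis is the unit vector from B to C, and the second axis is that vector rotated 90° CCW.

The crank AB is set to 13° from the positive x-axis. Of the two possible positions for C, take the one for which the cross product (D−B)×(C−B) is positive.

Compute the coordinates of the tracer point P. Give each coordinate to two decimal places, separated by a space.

A=(0,0), D=(4.00,0)
B = A + 4.00·(cos13°, sin13°) = (3.8975, 0.8998)
|BD| = 0.9056
circle(B,7.00) ∩ circle(D,7.00): a=0.4528, h=6.9853
  candidates: C₊=(10.8892,1.2407) cross=6.326; C₋=(-2.9917,-0.3409) cross=-6.326
  mode + wants cross > 0 → take C=(10.8892,1.2407) (cross=6.326)
ex = (C−B)/|BC| = (0.9988,0.0487); ey = (-0.0487,0.9988)
P = B + 2.25·ex + 2.05·ey = (6.0450,3.0569)

6.04 3.06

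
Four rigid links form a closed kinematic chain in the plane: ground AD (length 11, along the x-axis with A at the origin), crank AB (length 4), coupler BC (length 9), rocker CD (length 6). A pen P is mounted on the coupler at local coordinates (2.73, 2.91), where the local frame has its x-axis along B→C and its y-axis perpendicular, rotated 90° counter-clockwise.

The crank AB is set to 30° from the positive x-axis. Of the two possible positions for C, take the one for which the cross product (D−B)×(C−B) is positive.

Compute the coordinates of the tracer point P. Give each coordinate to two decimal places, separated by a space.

A=(0,0), D=(11.00,0)
B = A + 4.00·(cos30°, sin30°) = (3.4641, 2.0000)
|BD| = 7.7968
circle(B,9.00) ∩ circle(D,6.00): a=6.7842, h=5.9139
  candidates: C₊=(11.5383,5.9758) cross=46.110; C₋=(8.5043,-5.4563) cross=-46.110
  mode + wants cross > 0 → take C=(11.5383,5.9758) (cross=46.110)
ex = (C−B)/|BC| = (0.8971,0.4418); ey = (-0.4418,0.8971)
P = B + 2.73·ex + 2.91·ey = (4.6278,5.8167)

4.63 5.82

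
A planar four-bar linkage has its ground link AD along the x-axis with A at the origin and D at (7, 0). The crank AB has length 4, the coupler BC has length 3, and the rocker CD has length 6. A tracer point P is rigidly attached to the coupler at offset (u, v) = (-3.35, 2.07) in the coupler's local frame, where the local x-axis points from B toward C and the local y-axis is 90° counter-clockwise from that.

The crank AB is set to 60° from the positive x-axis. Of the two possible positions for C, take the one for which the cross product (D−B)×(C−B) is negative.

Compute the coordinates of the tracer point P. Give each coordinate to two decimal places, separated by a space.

5.04 5.97

A=(0,0), D=(7.00,0)
B = A + 4.00·(cos60°, sin60°) = (2.0000, 3.4641)
|BD| = 6.0828
circle(B,3.00) ∩ circle(D,6.00): a=0.8220, h=2.8852
  candidates: C₊=(4.3188,5.3676) cross=17.550; C₋=(1.0326,0.6244) cross=-17.550
  mode - wants cross < 0 → take C=(1.0326,0.6244) (cross=-17.550)
ex = (C−B)/|BC| = (-0.3225,-0.9466); ey = (0.9466,-0.3225)
P = B + -3.35·ex + 2.07·ey = (5.0397,5.9676)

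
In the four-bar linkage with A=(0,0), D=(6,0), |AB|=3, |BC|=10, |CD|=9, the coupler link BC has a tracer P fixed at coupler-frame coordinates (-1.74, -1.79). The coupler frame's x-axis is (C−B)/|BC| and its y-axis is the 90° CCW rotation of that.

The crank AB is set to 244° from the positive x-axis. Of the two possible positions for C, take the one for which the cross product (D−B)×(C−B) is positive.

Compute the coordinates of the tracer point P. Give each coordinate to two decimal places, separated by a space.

0.13 -4.73

A=(0,0), D=(6.00,0)
B = A + 3.00·(cos244°, sin244°) = (-1.3151, -2.6964)
|BD| = 7.7962
circle(B,10.00) ∩ circle(D,9.00): a=5.1167, h=8.5918
  candidates: C₊=(0.5142,7.1349) cross=66.984; C₋=(6.4573,-8.9884) cross=-66.984
  mode + wants cross > 0 → take C=(0.5142,7.1349) (cross=66.984)
ex = (C−B)/|BC| = (0.1829,0.9831); ey = (-0.9831,0.1829)
P = B + -1.74·ex + -1.79·ey = (0.1264,-4.7345)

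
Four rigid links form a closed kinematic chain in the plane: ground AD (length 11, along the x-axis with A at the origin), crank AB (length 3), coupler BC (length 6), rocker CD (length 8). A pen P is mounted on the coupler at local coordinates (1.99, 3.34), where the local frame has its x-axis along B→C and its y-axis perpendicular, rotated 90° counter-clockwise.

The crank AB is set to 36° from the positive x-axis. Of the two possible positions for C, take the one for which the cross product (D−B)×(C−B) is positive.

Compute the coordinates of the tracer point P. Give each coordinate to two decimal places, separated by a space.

1.10 5.42

A=(0,0), D=(11.00,0)
B = A + 3.00·(cos36°, sin36°) = (2.4271, 1.7634)
|BD| = 8.7524
circle(B,6.00) ∩ circle(D,8.00): a=2.7767, h=5.3189
  candidates: C₊=(6.2184,6.4137) cross=46.553; C₋=(4.0752,-4.0058) cross=-46.553
  mode + wants cross > 0 → take C=(6.2184,6.4137) (cross=46.553)
ex = (C−B)/|BC| = (0.6319,0.7751); ey = (-0.7751,0.6319)
P = B + 1.99·ex + 3.34·ey = (1.0958,5.4162)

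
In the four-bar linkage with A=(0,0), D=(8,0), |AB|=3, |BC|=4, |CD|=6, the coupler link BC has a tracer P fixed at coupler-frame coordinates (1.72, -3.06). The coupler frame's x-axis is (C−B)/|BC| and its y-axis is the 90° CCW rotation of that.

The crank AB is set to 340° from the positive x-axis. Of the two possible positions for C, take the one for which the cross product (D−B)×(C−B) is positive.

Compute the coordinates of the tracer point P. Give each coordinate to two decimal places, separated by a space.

A=(0,0), D=(8.00,0)
B = A + 3.00·(cos340°, sin340°) = (2.8191, -1.0261)
|BD| = 5.2815
circle(B,4.00) ∩ circle(D,6.00): a=0.7474, h=3.9296
  candidates: C₊=(2.7888,2.9738) cross=20.754; C₋=(4.3156,-4.7356) cross=-20.754
  mode + wants cross > 0 → take C=(2.7888,2.9738) (cross=20.754)
ex = (C−B)/|BC| = (-0.0076,1.0000); ey = (-1.0000,-0.0076)
P = B + 1.72·ex + -3.06·ey = (5.8660,0.7170)

5.87 0.72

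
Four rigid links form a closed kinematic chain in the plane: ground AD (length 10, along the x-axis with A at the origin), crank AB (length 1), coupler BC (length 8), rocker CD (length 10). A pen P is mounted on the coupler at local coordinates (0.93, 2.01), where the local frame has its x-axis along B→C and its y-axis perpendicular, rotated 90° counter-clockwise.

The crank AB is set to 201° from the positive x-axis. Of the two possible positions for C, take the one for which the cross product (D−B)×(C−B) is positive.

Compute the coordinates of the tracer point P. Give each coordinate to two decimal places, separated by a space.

-2.31 1.38

A=(0,0), D=(10.00,0)
B = A + 1.00·(cos201°, sin201°) = (-0.9336, -0.3584)
|BD| = 10.9395
circle(B,8.00) ∩ circle(D,10.00): a=3.8243, h=7.0267
  candidates: C₊=(2.6585,6.7899) cross=76.868; C₋=(3.1189,-7.2560) cross=-76.868
  mode + wants cross > 0 → take C=(2.6585,6.7899) (cross=76.868)
ex = (C−B)/|BC| = (0.4490,0.8935); ey = (-0.8935,0.4490)
P = B + 0.93·ex + 2.01·ey = (-2.3120,1.3751)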